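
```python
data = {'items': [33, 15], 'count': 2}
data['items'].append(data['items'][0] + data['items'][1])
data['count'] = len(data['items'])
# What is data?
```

After line 1: data = {'items': [33, 15], 'count': 2}
After line 2 (append 33 + 15 = 48): data = {'items': [33, 15, 48], 'count': 2}
After line 3 (count = len(items) = 3): data = {'items': [33, 15, 48], 'count': 3}

{'items': [33, 15, 48], 'count': 3}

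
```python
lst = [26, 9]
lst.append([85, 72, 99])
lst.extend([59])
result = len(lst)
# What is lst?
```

After line 1: lst = [26, 9]
After line 2 (append adds [85, 72, 99] as single element): lst = [26, 9, [85, 72, 99]]
After line 3 (extend unpacks [59], adds 59): lst = [26, 9, [85, 72, 99], 59]
After line 4: result = len(lst) = 4

[26, 9, [85, 72, 99], 59]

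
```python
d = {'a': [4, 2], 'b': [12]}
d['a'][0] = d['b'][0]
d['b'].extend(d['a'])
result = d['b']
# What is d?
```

After line 1: d = {'a': [4, 2], 'b': [12]}
After line 2 (a[0] = b[0] = 12): d = {'a': [12, 2], 'b': [12]}
After line 3 (b.extend(a) appends [12, 2]): d = {'a': [12, 2], 'b': [12, 12, 2]}
After line 4: result = d['b'] = [12, 12, 2]

{'a': [12, 2], 'b': [12, 12, 2]}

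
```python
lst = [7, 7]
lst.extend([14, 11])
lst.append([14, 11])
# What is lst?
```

After line 1: lst = [7, 7]
After line 2 (extend unpacks [14, 11]): lst = [7, 7, 14, 11]
After line 3 (append adds [14, 11] as single element): lst = [7, 7, 14, 11, [14, 11]]

[7, 7, 14, 11, [14, 11]]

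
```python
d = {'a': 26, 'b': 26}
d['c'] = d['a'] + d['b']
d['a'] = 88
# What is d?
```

After line 1: d = {'a': 26, 'b': 26}
After line 2 (d['c'] = 26 + 26): d = {'a': 26, 'b': 26, 'c': 52}
After line 3: d = {'a': 88, 'b': 26, 'c': 52}

{'a': 88, 'b': 26, 'c': 52}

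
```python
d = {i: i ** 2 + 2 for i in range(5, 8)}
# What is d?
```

{5: 27, 6: 38, 7: 51}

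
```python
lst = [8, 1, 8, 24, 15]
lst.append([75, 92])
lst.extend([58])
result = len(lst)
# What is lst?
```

After line 1: lst = [8, 1, 8, 24, 15]
After line 2 (append adds [75, 92] as single element): lst = [8, 1, 8, 24, 15, [75, 92]]
After line 3 (extend unpacks [58], adds 58): lst = [8, 1, 8, 24, 15, [75, 92], 58]
After line 4: result = len(lst) = 7

[8, 1, 8, 24, 15, [75, 92], 58]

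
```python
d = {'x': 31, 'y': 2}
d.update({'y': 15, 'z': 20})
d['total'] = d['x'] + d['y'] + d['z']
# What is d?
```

After line 1: d = {'x': 31, 'y': 2}
After line 2 (y overwritten, z added): d = {'x': 31, 'y': 15, 'z': 20}
After line 3 (total = 31 + 15 + 20 = 66): d = {'x': 31, 'y': 15, 'z': 20, 'total': 66}

{'x': 31, 'y': 15, 'z': 20, 'total': 66}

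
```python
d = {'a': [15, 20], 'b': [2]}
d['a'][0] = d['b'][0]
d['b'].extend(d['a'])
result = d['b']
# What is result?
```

After line 1: d = {'a': [15, 20], 'b': [2]}
After line 2 (a[0] = b[0] = 2): d = {'a': [2, 20], 'b': [2]}
After line 3 (b.extend(a) appends [2, 20]): d = {'a': [2, 20], 'b': [2, 2, 20]}
After line 4: result = d['b'] = [2, 2, 20]

[2, 2, 20]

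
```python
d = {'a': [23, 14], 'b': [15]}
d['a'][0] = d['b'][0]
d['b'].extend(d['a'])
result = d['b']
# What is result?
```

After line 1: d = {'a': [23, 14], 'b': [15]}
After line 2 (a[0] = b[0] = 15): d = {'a': [15, 14], 'b': [15]}
After line 3 (b.extend(a) appends [15, 14]): d = {'a': [15, 14], 'b': [15, 15, 14]}
After line 4: result = d['b'] = [15, 15, 14]

[15, 15, 14]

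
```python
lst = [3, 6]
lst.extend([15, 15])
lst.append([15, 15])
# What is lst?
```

After line 1: lst = [3, 6]
After line 2 (extend unpacks [15, 15]): lst = [3, 6, 15, 15]
After line 3 (append adds [15, 15] as single element): lst = [3, 6, 15, 15, [15, 15]]

[3, 6, 15, 15, [15, 15]]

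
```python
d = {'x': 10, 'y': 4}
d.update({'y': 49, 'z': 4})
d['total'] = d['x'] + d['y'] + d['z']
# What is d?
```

After line 1: d = {'x': 10, 'y': 4}
After line 2 (y overwritten, z added): d = {'x': 10, 'y': 49, 'z': 4}
After line 3 (total = 10 + 49 + 4 = 63): d = {'x': 10, 'y': 49, 'z': 4, 'total': 63}

{'x': 10, 'y': 49, 'z': 4, 'total': 63}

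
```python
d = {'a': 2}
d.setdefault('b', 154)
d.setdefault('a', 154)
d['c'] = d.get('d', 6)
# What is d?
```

After line 1: d = {'a': 2}
After line 2 (setdefault adds 'b'=154): d = {'a': 2, 'b': 154}
After line 3 (setdefault 'a' no-op, already exists): d = {'a': 2, 'b': 154}
After line 4 (get('d', 6) returns default since 'd' not in d): d = {'a': 2, 'b': 154, 'c': 6}

{'a': 2, 'b': 154, 'c': 6}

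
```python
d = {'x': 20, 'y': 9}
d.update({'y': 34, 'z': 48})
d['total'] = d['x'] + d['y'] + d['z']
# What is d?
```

After line 1: d = {'x': 20, 'y': 9}
After line 2 (y overwritten, z added): d = {'x': 20, 'y': 34, 'z': 48}
After line 3 (total = 20 + 34 + 48 = 102): d = {'x': 20, 'y': 34, 'z': 48, 'total': 102}

{'x': 20, 'y': 34, 'z': 48, 'total': 102}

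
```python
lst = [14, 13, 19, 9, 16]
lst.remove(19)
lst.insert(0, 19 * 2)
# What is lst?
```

After line 1: lst = [14, 13, 19, 9, 16]
After line 2 (remove first 19): lst = [14, 13, 9, 16]
After line 3 (insert 38 at index 0): lst = [38, 14, 13, 9, 16]

[38, 14, 13, 9, 16]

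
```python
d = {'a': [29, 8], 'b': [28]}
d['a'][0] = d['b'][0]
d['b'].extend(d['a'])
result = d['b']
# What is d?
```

After line 1: d = {'a': [29, 8], 'b': [28]}
After line 2 (a[0] = b[0] = 28): d = {'a': [28, 8], 'b': [28]}
After line 3 (b.extend(a) appends [28, 8]): d = {'a': [28, 8], 'b': [28, 28, 8]}
After line 4: result = d['b'] = [28, 28, 8]

{'a': [28, 8], 'b': [28, 28, 8]}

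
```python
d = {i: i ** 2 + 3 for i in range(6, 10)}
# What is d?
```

{6: 39, 7: 52, 8: 67, 9: 84}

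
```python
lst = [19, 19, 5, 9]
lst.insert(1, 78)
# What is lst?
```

[19, 78, 19, 5, 9]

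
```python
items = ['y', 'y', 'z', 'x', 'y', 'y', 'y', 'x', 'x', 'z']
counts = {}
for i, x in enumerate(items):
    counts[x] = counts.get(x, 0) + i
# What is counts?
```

Initial: counts = {}, items = ['y', 'y', 'z', 'x', 'y', 'y', 'y', 'x', 'x', 'z']
i=0, x='y': counts = {'y': 0}
i=1, x='y': counts = {'y': 1}
i=2, x='z': counts = {'y': 1, 'z': 2}
i=3, x='x': counts = {'y': 1, 'z': 2, 'x': 3}
i=4, x='y': counts = {'y': 5, 'z': 2, 'x': 3}
i=5, x='y': counts = {'y': 10, 'z': 2, 'x': 3}
i=6, x='y': counts = {'y': 16, 'z': 2, 'x': 3}
i=7, x='x': counts = {'y': 16, 'z': 2, 'x': 10}
i=8, x='x': counts = {'y': 16, 'z': 2, 'x': 18}
i=9, x='z': counts = {'y': 16, 'z': 11, 'x': 18}

{'y': 16, 'z': 11, 'x': 18}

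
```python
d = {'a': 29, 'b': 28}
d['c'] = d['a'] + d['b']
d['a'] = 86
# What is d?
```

After line 1: d = {'a': 29, 'b': 28}
After line 2 (d['c'] = 29 + 28): d = {'a': 29, 'b': 28, 'c': 57}
After line 3: d = {'a': 86, 'b': 28, 'c': 57}

{'a': 86, 'b': 28, 'c': 57}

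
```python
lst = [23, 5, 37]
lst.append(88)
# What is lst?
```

[23, 5, 37, 88]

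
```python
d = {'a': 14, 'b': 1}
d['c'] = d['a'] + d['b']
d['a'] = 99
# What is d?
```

After line 1: d = {'a': 14, 'b': 1}
After line 2 (d['c'] = 14 + 1): d = {'a': 14, 'b': 1, 'c': 15}
After line 3: d = {'a': 99, 'b': 1, 'c': 15}

{'a': 99, 'b': 1, 'c': 15}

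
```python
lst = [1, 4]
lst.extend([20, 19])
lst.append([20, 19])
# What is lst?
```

After line 1: lst = [1, 4]
After line 2 (extend unpacks [20, 19]): lst = [1, 4, 20, 19]
After line 3 (append adds [20, 19] as single element): lst = [1, 4, 20, 19, [20, 19]]

[1, 4, 20, 19, [20, 19]]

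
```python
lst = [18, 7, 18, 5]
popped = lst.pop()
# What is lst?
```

[18, 7, 18]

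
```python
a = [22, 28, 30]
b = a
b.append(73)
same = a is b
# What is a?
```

After line 1: a = [22, 28, 30]
After line 2 (b = a is an alias, same object): a = [22, 28, 30], b = [22, 28, 30]
After line 3 (b.append mutates the shared list): a = [22, 28, 30, 73], b = [22, 28, 30, 73]
After line 4 (same = a is b; same object -> True): same = True

[22, 28, 30, 73]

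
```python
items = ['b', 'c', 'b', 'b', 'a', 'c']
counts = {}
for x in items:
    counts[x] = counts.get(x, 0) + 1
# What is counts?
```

Initial: counts = {}, items = ['b', 'c', 'b', 'b', 'a', 'c']
See 'b': counts = {'b': 1}
See 'c': counts = {'b': 1, 'c': 1}
See 'b': counts = {'b': 2, 'c': 1}
See 'b': counts = {'b': 3, 'c': 1}
See 'a': counts = {'b': 3, 'c': 1, 'a': 1}
See 'c': counts = {'b': 3, 'c': 2, 'a': 1}

{'b': 3, 'c': 2, 'a': 1}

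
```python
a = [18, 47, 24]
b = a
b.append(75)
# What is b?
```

After line 1: a = [18, 47, 24]
After line 2 (b = a is an alias, same object): a = [18, 47, 24], b = [18, 47, 24]
After line 3 (b.append mutates the shared list): a = [18, 47, 24, 75], b = [18, 47, 24, 75]

[18, 47, 24, 75]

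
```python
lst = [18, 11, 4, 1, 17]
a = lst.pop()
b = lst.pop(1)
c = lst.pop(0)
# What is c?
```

After line 1: lst = [18, 11, 4, 1, 17]
After line 2 (pop() -> a = 17): lst = [18, 11, 4, 1]
After line 3 (pop(1) -> b = 11): lst = [18, 4, 1]
After line 4 (pop(0) -> c = 18): lst = [4, 1]

18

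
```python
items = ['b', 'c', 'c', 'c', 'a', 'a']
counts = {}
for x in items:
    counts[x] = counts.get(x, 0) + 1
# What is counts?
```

Initial: counts = {}, items = ['b', 'c', 'c', 'c', 'a', 'a']
See 'b': counts = {'b': 1}
See 'c': counts = {'b': 1, 'c': 1}
See 'c': counts = {'b': 1, 'c': 2}
See 'c': counts = {'b': 1, 'c': 3}
See 'a': counts = {'b': 1, 'c': 3, 'a': 1}
See 'a': counts = {'b': 1, 'c': 3, 'a': 2}

{'b': 1, 'c': 3, 'a': 2}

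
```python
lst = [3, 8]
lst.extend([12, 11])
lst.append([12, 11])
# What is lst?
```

After line 1: lst = [3, 8]
After line 2 (extend unpacks [12, 11]): lst = [3, 8, 12, 11]
After line 3 (append adds [12, 11] as single element): lst = [3, 8, 12, 11, [12, 11]]

[3, 8, 12, 11, [12, 11]]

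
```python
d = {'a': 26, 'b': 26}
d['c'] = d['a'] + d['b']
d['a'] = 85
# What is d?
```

After line 1: d = {'a': 26, 'b': 26}
After line 2 (d['c'] = 26 + 26): d = {'a': 26, 'b': 26, 'c': 52}
After line 3: d = {'a': 85, 'b': 26, 'c': 52}

{'a': 85, 'b': 26, 'c': 52}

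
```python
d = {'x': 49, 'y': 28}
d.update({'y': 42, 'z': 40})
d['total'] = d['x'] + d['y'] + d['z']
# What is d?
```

After line 1: d = {'x': 49, 'y': 28}
After line 2 (y overwritten, z added): d = {'x': 49, 'y': 42, 'z': 40}
After line 3 (total = 49 + 42 + 40 = 131): d = {'x': 49, 'y': 42, 'z': 40, 'total': 131}

{'x': 49, 'y': 42, 'z': 40, 'total': 131}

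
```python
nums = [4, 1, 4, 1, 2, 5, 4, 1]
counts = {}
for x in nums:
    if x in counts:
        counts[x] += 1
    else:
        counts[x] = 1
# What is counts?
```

Initial: counts = {}, nums = [4, 1, 4, 1, 2, 5, 4, 1]
See 4: counts = {4: 1}
See 1: counts = {4: 1, 1: 1}
See 4: counts = {4: 2, 1: 1}
See 1: counts = {4: 2, 1: 2}
See 2: counts = {4: 2, 1: 2, 2: 1}
See 5: counts = {4: 2, 1: 2, 2: 1, 5: 1}
See 4: counts = {4: 3, 1: 2, 2: 1, 5: 1}
See 1: counts = {4: 3, 1: 3, 2: 1, 5: 1}

{4: 3, 1: 3, 2: 1, 5: 1}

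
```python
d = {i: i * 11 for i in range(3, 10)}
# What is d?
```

{3: 33, 4: 44, 5: 55, 6: 66, 7: 77, 8: 88, 9: 99}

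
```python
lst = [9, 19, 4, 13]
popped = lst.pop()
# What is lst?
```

[9, 19, 4]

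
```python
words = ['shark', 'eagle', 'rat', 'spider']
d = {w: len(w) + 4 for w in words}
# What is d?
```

{'shark': 9, 'eagle': 9, 'rat': 7, 'spider': 10}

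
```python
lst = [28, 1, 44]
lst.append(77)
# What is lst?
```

[28, 1, 44, 77]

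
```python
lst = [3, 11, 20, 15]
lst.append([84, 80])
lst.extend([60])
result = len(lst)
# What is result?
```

After line 1: lst = [3, 11, 20, 15]
After line 2 (append adds [84, 80] as single element): lst = [3, 11, 20, 15, [84, 80]]
After line 3 (extend unpacks [60], adds 60): lst = [3, 11, 20, 15, [84, 80], 60]
After line 4: result = len(lst) = 6

6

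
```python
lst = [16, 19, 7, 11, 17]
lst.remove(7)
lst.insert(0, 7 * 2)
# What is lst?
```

After line 1: lst = [16, 19, 7, 11, 17]
After line 2 (remove first 7): lst = [16, 19, 11, 17]
After line 3 (insert 14 at index 0): lst = [14, 16, 19, 11, 17]

[14, 16, 19, 11, 17]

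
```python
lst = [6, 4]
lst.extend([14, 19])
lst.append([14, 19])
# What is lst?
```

After line 1: lst = [6, 4]
After line 2 (extend unpacks [14, 19]): lst = [6, 4, 14, 19]
After line 3 (append adds [14, 19] as single element): lst = [6, 4, 14, 19, [14, 19]]

[6, 4, 14, 19, [14, 19]]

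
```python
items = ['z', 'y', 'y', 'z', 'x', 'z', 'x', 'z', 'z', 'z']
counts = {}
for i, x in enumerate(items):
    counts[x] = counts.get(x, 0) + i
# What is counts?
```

Initial: counts = {}, items = ['z', 'y', 'y', 'z', 'x', 'z', 'x', 'z', 'z', 'z']
i=0, x='z': counts = {'z': 0}
i=1, x='y': counts = {'z': 0, 'y': 1}
i=2, x='y': counts = {'z': 0, 'y': 3}
i=3, x='z': counts = {'z': 3, 'y': 3}
i=4, x='x': counts = {'z': 3, 'y': 3, 'x': 4}
i=5, x='z': counts = {'z': 8, 'y': 3, 'x': 4}
i=6, x='x': counts = {'z': 8, 'y': 3, 'x': 10}
i=7, x='z': counts = {'z': 15, 'y': 3, 'x': 10}
i=8, x='z': counts = {'z': 23, 'y': 3, 'x': 10}
i=9, x='z': counts = {'z': 32, 'y': 3, 'x': 10}

{'z': 32, 'y': 3, 'x': 10}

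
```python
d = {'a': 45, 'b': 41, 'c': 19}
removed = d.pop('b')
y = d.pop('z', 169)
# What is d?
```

After line 1: d = {'a': 45, 'b': 41, 'c': 19}
After line 2 (pop 'b' returns 41): d = {'a': 45, 'c': 19}, removed = 41
After line 3 (pop 'z' missing, returns default 169): d = {'a': 45, 'c': 19}, y = 169

{'a': 45, 'c': 19}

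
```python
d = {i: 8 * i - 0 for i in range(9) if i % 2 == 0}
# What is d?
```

{0: 0, 2: 16, 4: 32, 6: 48, 8: 64}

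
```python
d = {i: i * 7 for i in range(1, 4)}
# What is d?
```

{1: 7, 2: 14, 3: 21}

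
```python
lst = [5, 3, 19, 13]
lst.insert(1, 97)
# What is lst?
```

[5, 97, 3, 19, 13]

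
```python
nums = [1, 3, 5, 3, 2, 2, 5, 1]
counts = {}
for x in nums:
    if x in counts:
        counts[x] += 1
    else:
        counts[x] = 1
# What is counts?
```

Initial: counts = {}, nums = [1, 3, 5, 3, 2, 2, 5, 1]
See 1: counts = {1: 1}
See 3: counts = {1: 1, 3: 1}
See 5: counts = {1: 1, 3: 1, 5: 1}
See 3: counts = {1: 1, 3: 2, 5: 1}
See 2: counts = {1: 1, 3: 2, 5: 1, 2: 1}
See 2: counts = {1: 1, 3: 2, 5: 1, 2: 2}
See 5: counts = {1: 1, 3: 2, 5: 2, 2: 2}
See 1: counts = {1: 2, 3: 2, 5: 2, 2: 2}

{1: 2, 3: 2, 5: 2, 2: 2}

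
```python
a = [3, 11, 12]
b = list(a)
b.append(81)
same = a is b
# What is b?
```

After line 1: a = [3, 11, 12]
After line 2 (b = list(a) is a shallow copy, new object): a = [3, 11, 12], b = [3, 11, 12]
After line 3 (append only mutates b): a = [3, 11, 12], b = [3, 11, 12, 81]
After line 4 (same = a is b; different objects -> False): same = False

[3, 11, 12, 81]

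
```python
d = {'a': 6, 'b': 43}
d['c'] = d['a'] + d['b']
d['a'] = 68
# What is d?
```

After line 1: d = {'a': 6, 'b': 43}
After line 2 (d['c'] = 6 + 43): d = {'a': 6, 'b': 43, 'c': 49}
After line 3: d = {'a': 68, 'b': 43, 'c': 49}

{'a': 68, 'b': 43, 'c': 49}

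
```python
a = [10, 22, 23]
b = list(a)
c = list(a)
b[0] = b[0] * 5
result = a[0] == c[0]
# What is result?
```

After line 1: a = [10, 22, 23]
After line 2 (b = list(a), copy): a = [10, 22, 23], b = [10, 22, 23]
After line 3 (c = list(a) is a copy, new object): c = [10, 22, 23]
After line 4 (b[0] = 10 * 5 = 50; only b mutates (copy)): a = [10, 22, 23], b = [50, 22, 23], c = [10, 22, 23]
After line 5 (a[0] = 10, c[0] = 10; result = True)

True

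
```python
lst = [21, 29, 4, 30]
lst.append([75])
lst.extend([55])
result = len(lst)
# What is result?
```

After line 1: lst = [21, 29, 4, 30]
After line 2 (append adds [75] as single element): lst = [21, 29, 4, 30, [75]]
After line 3 (extend unpacks [55], adds 55): lst = [21, 29, 4, 30, [75], 55]
After line 4: result = len(lst) = 6

6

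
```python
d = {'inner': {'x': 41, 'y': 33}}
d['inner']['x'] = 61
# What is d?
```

After line 1: d = {'inner': {'x': 41, 'y': 33}}
After line 2 (inner x overwritten): d = {'inner': {'x': 61, 'y': 33}}

{'inner': {'x': 61, 'y': 33}}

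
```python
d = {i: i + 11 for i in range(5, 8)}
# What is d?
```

{5: 16, 6: 17, 7: 18}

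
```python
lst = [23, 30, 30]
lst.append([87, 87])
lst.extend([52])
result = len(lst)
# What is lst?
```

After line 1: lst = [23, 30, 30]
After line 2 (append adds [87, 87] as single element): lst = [23, 30, 30, [87, 87]]
After line 3 (extend unpacks [52], adds 52): lst = [23, 30, 30, [87, 87], 52]
After line 4: result = len(lst) = 5

[23, 30, 30, [87, 87], 52]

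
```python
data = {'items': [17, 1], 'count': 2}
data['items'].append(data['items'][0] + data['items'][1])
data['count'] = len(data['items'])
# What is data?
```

After line 1: data = {'items': [17, 1], 'count': 2}
After line 2 (append 17 + 1 = 18): data = {'items': [17, 1, 18], 'count': 2}
After line 3 (count = len(items) = 3): data = {'items': [17, 1, 18], 'count': 3}

{'items': [17, 1, 18], 'count': 3}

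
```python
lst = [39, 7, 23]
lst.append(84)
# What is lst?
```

[39, 7, 23, 84]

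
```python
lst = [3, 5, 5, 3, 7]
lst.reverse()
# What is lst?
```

[7, 3, 5, 5, 3]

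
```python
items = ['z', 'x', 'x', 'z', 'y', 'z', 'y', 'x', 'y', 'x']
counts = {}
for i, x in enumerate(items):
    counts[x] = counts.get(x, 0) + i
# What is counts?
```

Initial: counts = {}, items = ['z', 'x', 'x', 'z', 'y', 'z', 'y', 'x', 'y', 'x']
i=0, x='z': counts = {'z': 0}
i=1, x='x': counts = {'z': 0, 'x': 1}
i=2, x='x': counts = {'z': 0, 'x': 3}
i=3, x='z': counts = {'z': 3, 'x': 3}
i=4, x='y': counts = {'z': 3, 'x': 3, 'y': 4}
i=5, x='z': counts = {'z': 8, 'x': 3, 'y': 4}
i=6, x='y': counts = {'z': 8, 'x': 3, 'y': 10}
i=7, x='x': counts = {'z': 8, 'x': 10, 'y': 10}
i=8, x='y': counts = {'z': 8, 'x': 10, 'y': 18}
i=9, x='x': counts = {'z': 8, 'x': 19, 'y': 18}

{'z': 8, 'x': 19, 'y': 18}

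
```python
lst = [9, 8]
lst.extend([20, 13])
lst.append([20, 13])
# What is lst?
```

After line 1: lst = [9, 8]
After line 2 (extend unpacks [20, 13]): lst = [9, 8, 20, 13]
After line 3 (append adds [20, 13] as single element): lst = [9, 8, 20, 13, [20, 13]]

[9, 8, 20, 13, [20, 13]]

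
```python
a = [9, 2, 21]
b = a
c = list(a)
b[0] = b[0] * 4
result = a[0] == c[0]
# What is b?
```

After line 1: a = [9, 2, 21]
After line 2 (b = a, alias): a = [9, 2, 21], b = [9, 2, 21]
After line 3 (c = list(a) is a copy, new object): c = [9, 2, 21]
After line 4 (b[0] = 9 * 4 = 36; mutates shared a/b): a = b = [36, 2, 21], c = [9, 2, 21]
After line 5 (a[0] = 36, c[0] = 9; result = False)

[36, 2, 21]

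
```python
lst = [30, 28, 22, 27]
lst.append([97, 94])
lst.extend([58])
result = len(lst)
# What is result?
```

After line 1: lst = [30, 28, 22, 27]
After line 2 (append adds [97, 94] as single element): lst = [30, 28, 22, 27, [97, 94]]
After line 3 (extend unpacks [58], adds 58): lst = [30, 28, 22, 27, [97, 94], 58]
After line 4: result = len(lst) = 6

6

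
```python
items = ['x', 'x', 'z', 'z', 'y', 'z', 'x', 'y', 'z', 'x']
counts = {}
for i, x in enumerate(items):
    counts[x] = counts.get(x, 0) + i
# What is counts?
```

Initial: counts = {}, items = ['x', 'x', 'z', 'z', 'y', 'z', 'x', 'y', 'z', 'x']
i=0, x='x': counts = {'x': 0}
i=1, x='x': counts = {'x': 1}
i=2, x='z': counts = {'x': 1, 'z': 2}
i=3, x='z': counts = {'x': 1, 'z': 5}
i=4, x='y': counts = {'x': 1, 'z': 5, 'y': 4}
i=5, x='z': counts = {'x': 1, 'z': 10, 'y': 4}
i=6, x='x': counts = {'x': 7, 'z': 10, 'y': 4}
i=7, x='y': counts = {'x': 7, 'z': 10, 'y': 11}
i=8, x='z': counts = {'x': 7, 'z': 18, 'y': 11}
i=9, x='x': counts = {'x': 16, 'z': 18, 'y': 11}

{'x': 16, 'z': 18, 'y': 11}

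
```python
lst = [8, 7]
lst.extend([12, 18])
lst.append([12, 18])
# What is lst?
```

After line 1: lst = [8, 7]
After line 2 (extend unpacks [12, 18]): lst = [8, 7, 12, 18]
After line 3 (append adds [12, 18] as single element): lst = [8, 7, 12, 18, [12, 18]]

[8, 7, 12, 18, [12, 18]]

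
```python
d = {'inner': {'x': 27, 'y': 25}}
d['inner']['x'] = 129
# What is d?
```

After line 1: d = {'inner': {'x': 27, 'y': 25}}
After line 2 (inner x overwritten): d = {'inner': {'x': 129, 'y': 25}}

{'inner': {'x': 129, 'y': 25}}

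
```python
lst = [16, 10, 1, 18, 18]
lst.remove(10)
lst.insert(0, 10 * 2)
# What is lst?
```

After line 1: lst = [16, 10, 1, 18, 18]
After line 2 (remove first 10): lst = [16, 1, 18, 18]
After line 3 (insert 20 at index 0): lst = [20, 16, 1, 18, 18]

[20, 16, 1, 18, 18]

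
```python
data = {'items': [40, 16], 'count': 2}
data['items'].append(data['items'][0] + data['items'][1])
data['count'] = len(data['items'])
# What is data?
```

After line 1: data = {'items': [40, 16], 'count': 2}
After line 2 (append 40 + 16 = 56): data = {'items': [40, 16, 56], 'count': 2}
After line 3 (count = len(items) = 3): data = {'items': [40, 16, 56], 'count': 3}

{'items': [40, 16, 56], 'count': 3}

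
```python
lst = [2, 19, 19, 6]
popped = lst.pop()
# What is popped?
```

6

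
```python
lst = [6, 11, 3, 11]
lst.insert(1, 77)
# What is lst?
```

[6, 77, 11, 3, 11]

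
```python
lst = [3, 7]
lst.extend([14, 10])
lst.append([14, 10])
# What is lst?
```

After line 1: lst = [3, 7]
After line 2 (extend unpacks [14, 10]): lst = [3, 7, 14, 10]
After line 3 (append adds [14, 10] as single element): lst = [3, 7, 14, 10, [14, 10]]

[3, 7, 14, 10, [14, 10]]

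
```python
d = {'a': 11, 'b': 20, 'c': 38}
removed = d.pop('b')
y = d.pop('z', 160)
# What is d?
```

After line 1: d = {'a': 11, 'b': 20, 'c': 38}
After line 2 (pop 'b' returns 20): d = {'a': 11, 'c': 38}, removed = 20
After line 3 (pop 'z' missing, returns default 160): d = {'a': 11, 'c': 38}, y = 160

{'a': 11, 'c': 38}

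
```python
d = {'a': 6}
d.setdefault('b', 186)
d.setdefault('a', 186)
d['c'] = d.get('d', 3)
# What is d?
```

After line 1: d = {'a': 6}
After line 2 (setdefault adds 'b'=186): d = {'a': 6, 'b': 186}
After line 3 (setdefault 'a' no-op, already exists): d = {'a': 6, 'b': 186}
After line 4 (get('d', 3) returns default since 'd' not in d): d = {'a': 6, 'b': 186, 'c': 3}

{'a': 6, 'b': 186, 'c': 3}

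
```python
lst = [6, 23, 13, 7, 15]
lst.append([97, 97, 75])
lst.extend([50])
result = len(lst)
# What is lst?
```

After line 1: lst = [6, 23, 13, 7, 15]
After line 2 (append adds [97, 97, 75] as single element): lst = [6, 23, 13, 7, 15, [97, 97, 75]]
After line 3 (extend unpacks [50], adds 50): lst = [6, 23, 13, 7, 15, [97, 97, 75], 50]
After line 4: result = len(lst) = 7

[6, 23, 13, 7, 15, [97, 97, 75], 50]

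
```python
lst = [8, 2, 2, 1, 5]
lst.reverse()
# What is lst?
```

[5, 1, 2, 2, 8]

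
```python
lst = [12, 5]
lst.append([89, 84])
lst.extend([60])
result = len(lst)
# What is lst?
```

After line 1: lst = [12, 5]
After line 2 (append adds [89, 84] as single element): lst = [12, 5, [89, 84]]
After line 3 (extend unpacks [60], adds 60): lst = [12, 5, [89, 84], 60]
After line 4: result = len(lst) = 4

[12, 5, [89, 84], 60]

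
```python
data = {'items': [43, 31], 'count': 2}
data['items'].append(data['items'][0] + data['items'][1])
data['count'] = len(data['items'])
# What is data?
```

After line 1: data = {'items': [43, 31], 'count': 2}
After line 2 (append 43 + 31 = 74): data = {'items': [43, 31, 74], 'count': 2}
After line 3 (count = len(items) = 3): data = {'items': [43, 31, 74], 'count': 3}

{'items': [43, 31, 74], 'count': 3}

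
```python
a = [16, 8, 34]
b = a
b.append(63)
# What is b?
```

After line 1: a = [16, 8, 34]
After line 2 (b = a is an alias, same object): a = [16, 8, 34], b = [16, 8, 34]
After line 3 (b.append mutates the shared list): a = [16, 8, 34, 63], b = [16, 8, 34, 63]

[16, 8, 34, 63]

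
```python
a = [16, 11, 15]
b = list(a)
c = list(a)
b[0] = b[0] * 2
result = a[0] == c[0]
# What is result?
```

After line 1: a = [16, 11, 15]
After line 2 (b = list(a), copy): a = [16, 11, 15], b = [16, 11, 15]
After line 3 (c = list(a) is a copy, new object): c = [16, 11, 15]
After line 4 (b[0] = 16 * 2 = 32; only b mutates (copy)): a = [16, 11, 15], b = [32, 11, 15], c = [16, 11, 15]
After line 5 (a[0] = 16, c[0] = 16; result = True)

True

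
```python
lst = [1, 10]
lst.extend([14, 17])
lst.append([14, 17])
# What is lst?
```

After line 1: lst = [1, 10]
After line 2 (extend unpacks [14, 17]): lst = [1, 10, 14, 17]
After line 3 (append adds [14, 17] as single element): lst = [1, 10, 14, 17, [14, 17]]

[1, 10, 14, 17, [14, 17]]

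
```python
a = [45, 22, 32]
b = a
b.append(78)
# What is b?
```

After line 1: a = [45, 22, 32]
After line 2 (b = a is an alias, same object): a = [45, 22, 32], b = [45, 22, 32]
After line 3 (b.append mutates the shared list): a = [45, 22, 32, 78], b = [45, 22, 32, 78]

[45, 22, 32, 78]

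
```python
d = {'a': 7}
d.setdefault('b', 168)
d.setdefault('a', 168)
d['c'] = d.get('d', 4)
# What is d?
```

After line 1: d = {'a': 7}
After line 2 (setdefault adds 'b'=168): d = {'a': 7, 'b': 168}
After line 3 (setdefault 'a' no-op, already exists): d = {'a': 7, 'b': 168}
After line 4 (get('d', 4) returns default since 'd' not in d): d = {'a': 7, 'b': 168, 'c': 4}

{'a': 7, 'b': 168, 'c': 4}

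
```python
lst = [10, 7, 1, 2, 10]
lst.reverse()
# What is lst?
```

[10, 2, 1, 7, 10]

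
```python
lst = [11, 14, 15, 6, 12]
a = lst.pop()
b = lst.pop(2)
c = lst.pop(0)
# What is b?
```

After line 1: lst = [11, 14, 15, 6, 12]
After line 2 (pop() -> a = 12): lst = [11, 14, 15, 6]
After line 3 (pop(2) -> b = 15): lst = [11, 14, 6]
After line 4 (pop(0) -> c = 11): lst = [14, 6]

15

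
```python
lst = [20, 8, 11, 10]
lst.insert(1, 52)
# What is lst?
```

[20, 52, 8, 11, 10]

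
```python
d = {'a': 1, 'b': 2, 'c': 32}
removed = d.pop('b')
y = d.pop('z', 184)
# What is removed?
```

After line 1: d = {'a': 1, 'b': 2, 'c': 32}
After line 2 (pop 'b' returns 2): d = {'a': 1, 'c': 32}, removed = 2
After line 3 (pop 'z' missing, returns default 184): d = {'a': 1, 'c': 32}, y = 184

2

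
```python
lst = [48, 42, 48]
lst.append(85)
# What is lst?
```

[48, 42, 48, 85]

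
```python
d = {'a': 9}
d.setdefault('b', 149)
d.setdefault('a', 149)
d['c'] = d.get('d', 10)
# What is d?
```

After line 1: d = {'a': 9}
After line 2 (setdefault adds 'b'=149): d = {'a': 9, 'b': 149}
After line 3 (setdefault 'a' no-op, already exists): d = {'a': 9, 'b': 149}
After line 4 (get('d', 10) returns default since 'd' not in d): d = {'a': 9, 'b': 149, 'c': 10}

{'a': 9, 'b': 149, 'c': 10}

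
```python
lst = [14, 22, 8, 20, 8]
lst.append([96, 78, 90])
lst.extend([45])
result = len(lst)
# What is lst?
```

After line 1: lst = [14, 22, 8, 20, 8]
After line 2 (append adds [96, 78, 90] as single element): lst = [14, 22, 8, 20, 8, [96, 78, 90]]
After line 3 (extend unpacks [45], adds 45): lst = [14, 22, 8, 20, 8, [96, 78, 90], 45]
After line 4: result = len(lst) = 7

[14, 22, 8, 20, 8, [96, 78, 90], 45]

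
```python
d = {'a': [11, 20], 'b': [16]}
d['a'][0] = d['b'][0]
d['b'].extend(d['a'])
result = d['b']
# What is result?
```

After line 1: d = {'a': [11, 20], 'b': [16]}
After line 2 (a[0] = b[0] = 16): d = {'a': [16, 20], 'b': [16]}
After line 3 (b.extend(a) appends [16, 20]): d = {'a': [16, 20], 'b': [16, 16, 20]}
After line 4: result = d['b'] = [16, 16, 20]

[16, 16, 20]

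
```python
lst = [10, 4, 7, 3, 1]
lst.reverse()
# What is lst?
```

[1, 3, 7, 4, 10]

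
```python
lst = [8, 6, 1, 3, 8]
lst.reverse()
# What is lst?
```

[8, 3, 1, 6, 8]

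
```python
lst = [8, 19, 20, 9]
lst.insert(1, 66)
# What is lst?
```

[8, 66, 19, 20, 9]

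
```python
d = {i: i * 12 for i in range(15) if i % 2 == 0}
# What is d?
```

{0: 0, 2: 24, 4: 48, 6: 72, 8: 96, 10: 120, 12: 144, 14: 168}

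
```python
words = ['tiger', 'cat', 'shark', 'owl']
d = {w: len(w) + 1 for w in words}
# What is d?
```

{'tiger': 6, 'cat': 4, 'shark': 6, 'owl': 4}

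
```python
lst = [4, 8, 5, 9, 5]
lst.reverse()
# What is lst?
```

[5, 9, 5, 8, 4]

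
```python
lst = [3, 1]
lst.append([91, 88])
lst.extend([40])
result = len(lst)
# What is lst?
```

After line 1: lst = [3, 1]
After line 2 (append adds [91, 88] as single element): lst = [3, 1, [91, 88]]
After line 3 (extend unpacks [40], adds 40): lst = [3, 1, [91, 88], 40]
After line 4: result = len(lst) = 4

[3, 1, [91, 88], 40]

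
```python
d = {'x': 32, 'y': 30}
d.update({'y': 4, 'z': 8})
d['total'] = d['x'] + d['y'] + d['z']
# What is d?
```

After line 1: d = {'x': 32, 'y': 30}
After line 2 (y overwritten, z added): d = {'x': 32, 'y': 4, 'z': 8}
After line 3 (total = 32 + 4 + 8 = 44): d = {'x': 32, 'y': 4, 'z': 8, 'total': 44}

{'x': 32, 'y': 4, 'z': 8, 'total': 44}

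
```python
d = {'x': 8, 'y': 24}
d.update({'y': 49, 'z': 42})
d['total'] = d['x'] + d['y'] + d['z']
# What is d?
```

After line 1: d = {'x': 8, 'y': 24}
After line 2 (y overwritten, z added): d = {'x': 8, 'y': 49, 'z': 42}
After line 3 (total = 8 + 49 + 42 = 99): d = {'x': 8, 'y': 49, 'z': 42, 'total': 99}

{'x': 8, 'y': 49, 'z': 42, 'total': 99}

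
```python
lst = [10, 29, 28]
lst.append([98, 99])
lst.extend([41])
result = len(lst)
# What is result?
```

After line 1: lst = [10, 29, 28]
After line 2 (append adds [98, 99] as single element): lst = [10, 29, 28, [98, 99]]
After line 3 (extend unpacks [41], adds 41): lst = [10, 29, 28, [98, 99], 41]
After line 4: result = len(lst) = 5

5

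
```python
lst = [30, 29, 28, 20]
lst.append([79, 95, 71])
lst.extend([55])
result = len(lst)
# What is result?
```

After line 1: lst = [30, 29, 28, 20]
After line 2 (append adds [79, 95, 71] as single element): lst = [30, 29, 28, 20, [79, 95, 71]]
After line 3 (extend unpacks [55], adds 55): lst = [30, 29, 28, 20, [79, 95, 71], 55]
After line 4: result = len(lst) = 6

6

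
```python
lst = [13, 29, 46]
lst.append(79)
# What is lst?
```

[13, 29, 46, 79]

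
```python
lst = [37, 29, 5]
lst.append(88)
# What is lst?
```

[37, 29, 5, 88]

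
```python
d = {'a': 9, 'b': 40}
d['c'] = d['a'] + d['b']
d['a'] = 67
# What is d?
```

After line 1: d = {'a': 9, 'b': 40}
After line 2 (d['c'] = 9 + 40): d = {'a': 9, 'b': 40, 'c': 49}
After line 3: d = {'a': 67, 'b': 40, 'c': 49}

{'a': 67, 'b': 40, 'c': 49}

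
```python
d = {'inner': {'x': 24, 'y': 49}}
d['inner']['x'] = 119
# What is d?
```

After line 1: d = {'inner': {'x': 24, 'y': 49}}
After line 2 (inner x overwritten): d = {'inner': {'x': 119, 'y': 49}}

{'inner': {'x': 119, 'y': 49}}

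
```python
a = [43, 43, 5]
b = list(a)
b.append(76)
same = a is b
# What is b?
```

After line 1: a = [43, 43, 5]
After line 2 (b = list(a) is a shallow copy, new object): a = [43, 43, 5], b = [43, 43, 5]
After line 3 (append only mutates b): a = [43, 43, 5], b = [43, 43, 5, 76]
After line 4 (same = a is b; different objects -> False): same = False

[43, 43, 5, 76]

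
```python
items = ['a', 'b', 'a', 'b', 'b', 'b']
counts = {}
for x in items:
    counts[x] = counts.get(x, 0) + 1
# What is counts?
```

Initial: counts = {}, items = ['a', 'b', 'a', 'b', 'b', 'b']
See 'a': counts = {'a': 1}
See 'b': counts = {'a': 1, 'b': 1}
See 'a': counts = {'a': 2, 'b': 1}
See 'b': counts = {'a': 2, 'b': 2}
See 'b': counts = {'a': 2, 'b': 3}
See 'b': counts = {'a': 2, 'b': 4}

{'a': 2, 'b': 4}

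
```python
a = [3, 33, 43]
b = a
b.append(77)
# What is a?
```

After line 1: a = [3, 33, 43]
After line 2 (b = a is an alias, same object): a = [3, 33, 43], b = [3, 33, 43]
After line 3 (b.append mutates the shared list): a = [3, 33, 43, 77], b = [3, 33, 43, 77]

[3, 33, 43, 77]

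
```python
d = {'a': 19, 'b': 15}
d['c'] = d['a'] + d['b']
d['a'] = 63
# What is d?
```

After line 1: d = {'a': 19, 'b': 15}
After line 2 (d['c'] = 19 + 15): d = {'a': 19, 'b': 15, 'c': 34}
After line 3: d = {'a': 63, 'b': 15, 'c': 34}

{'a': 63, 'b': 15, 'c': 34}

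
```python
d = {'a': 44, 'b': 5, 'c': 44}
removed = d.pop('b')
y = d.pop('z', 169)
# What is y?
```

After line 1: d = {'a': 44, 'b': 5, 'c': 44}
After line 2 (pop 'b' returns 5): d = {'a': 44, 'c': 44}, removed = 5
After line 3 (pop 'z' missing, returns default 169): d = {'a': 44, 'c': 44}, y = 169

169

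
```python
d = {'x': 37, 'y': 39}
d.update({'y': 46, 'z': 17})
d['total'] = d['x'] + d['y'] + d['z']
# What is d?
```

After line 1: d = {'x': 37, 'y': 39}
After line 2 (y overwritten, z added): d = {'x': 37, 'y': 46, 'z': 17}
After line 3 (total = 37 + 46 + 17 = 100): d = {'x': 37, 'y': 46, 'z': 17, 'total': 100}

{'x': 37, 'y': 46, 'z': 17, 'total': 100}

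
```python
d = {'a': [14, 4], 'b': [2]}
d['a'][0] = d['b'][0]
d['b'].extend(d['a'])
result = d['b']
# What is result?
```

After line 1: d = {'a': [14, 4], 'b': [2]}
After line 2 (a[0] = b[0] = 2): d = {'a': [2, 4], 'b': [2]}
After line 3 (b.extend(a) appends [2, 4]): d = {'a': [2, 4], 'b': [2, 2, 4]}
After line 4: result = d['b'] = [2, 2, 4]

[2, 2, 4]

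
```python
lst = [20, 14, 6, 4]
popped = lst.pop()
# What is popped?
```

4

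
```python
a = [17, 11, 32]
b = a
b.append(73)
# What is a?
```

After line 1: a = [17, 11, 32]
After line 2 (b = a is an alias, same object): a = [17, 11, 32], b = [17, 11, 32]
After line 3 (b.append mutates the shared list): a = [17, 11, 32, 73], b = [17, 11, 32, 73]

[17, 11, 32, 73]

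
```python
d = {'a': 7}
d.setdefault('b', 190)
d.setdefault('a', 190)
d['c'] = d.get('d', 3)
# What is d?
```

After line 1: d = {'a': 7}
After line 2 (setdefault adds 'b'=190): d = {'a': 7, 'b': 190}
After line 3 (setdefault 'a' no-op, already exists): d = {'a': 7, 'b': 190}
After line 4 (get('d', 3) returns default since 'd' not in d): d = {'a': 7, 'b': 190, 'c': 3}

{'a': 7, 'b': 190, 'c': 3}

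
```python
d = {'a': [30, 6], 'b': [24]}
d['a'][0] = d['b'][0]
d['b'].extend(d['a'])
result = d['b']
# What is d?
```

After line 1: d = {'a': [30, 6], 'b': [24]}
After line 2 (a[0] = b[0] = 24): d = {'a': [24, 6], 'b': [24]}
After line 3 (b.extend(a) appends [24, 6]): d = {'a': [24, 6], 'b': [24, 24, 6]}
After line 4: result = d['b'] = [24, 24, 6]

{'a': [24, 6], 'b': [24, 24, 6]}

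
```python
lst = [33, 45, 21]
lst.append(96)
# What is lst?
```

[33, 45, 21, 96]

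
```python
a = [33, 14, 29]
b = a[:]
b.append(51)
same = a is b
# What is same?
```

After line 1: a = [33, 14, 29]
After line 2 (b = a[:] is a shallow copy, new object): a = [33, 14, 29], b = [33, 14, 29]
After line 3 (append only mutates b): a = [33, 14, 29], b = [33, 14, 29, 51]
After line 4 (same = a is b; different objects -> False): same = False

False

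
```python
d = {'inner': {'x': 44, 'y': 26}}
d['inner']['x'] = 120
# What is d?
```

After line 1: d = {'inner': {'x': 44, 'y': 26}}
After line 2 (inner x overwritten): d = {'inner': {'x': 120, 'y': 26}}

{'inner': {'x': 120, 'y': 26}}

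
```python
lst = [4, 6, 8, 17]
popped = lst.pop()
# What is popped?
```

17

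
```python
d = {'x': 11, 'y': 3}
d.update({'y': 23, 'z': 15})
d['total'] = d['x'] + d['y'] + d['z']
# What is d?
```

After line 1: d = {'x': 11, 'y': 3}
After line 2 (y overwritten, z added): d = {'x': 11, 'y': 23, 'z': 15}
After line 3 (total = 11 + 23 + 15 = 49): d = {'x': 11, 'y': 23, 'z': 15, 'total': 49}

{'x': 11, 'y': 23, 'z': 15, 'total': 49}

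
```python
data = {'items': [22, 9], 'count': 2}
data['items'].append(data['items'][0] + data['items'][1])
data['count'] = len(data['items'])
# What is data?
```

After line 1: data = {'items': [22, 9], 'count': 2}
After line 2 (append 22 + 9 = 31): data = {'items': [22, 9, 31], 'count': 2}
After line 3 (count = len(items) = 3): data = {'items': [22, 9, 31], 'count': 3}

{'items': [22, 9, 31], 'count': 3}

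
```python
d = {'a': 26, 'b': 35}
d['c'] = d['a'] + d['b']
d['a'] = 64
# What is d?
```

After line 1: d = {'a': 26, 'b': 35}
After line 2 (d['c'] = 26 + 35): d = {'a': 26, 'b': 35, 'c': 61}
After line 3: d = {'a': 64, 'b': 35, 'c': 61}

{'a': 64, 'b': 35, 'c': 61}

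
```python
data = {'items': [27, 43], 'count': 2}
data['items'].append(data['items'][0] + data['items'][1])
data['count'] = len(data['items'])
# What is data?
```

After line 1: data = {'items': [27, 43], 'count': 2}
After line 2 (append 27 + 43 = 70): data = {'items': [27, 43, 70], 'count': 2}
After line 3 (count = len(items) = 3): data = {'items': [27, 43, 70], 'count': 3}

{'items': [27, 43, 70], 'count': 3}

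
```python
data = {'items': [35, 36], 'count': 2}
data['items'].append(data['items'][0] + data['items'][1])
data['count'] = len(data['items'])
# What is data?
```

After line 1: data = {'items': [35, 36], 'count': 2}
After line 2 (append 35 + 36 = 71): data = {'items': [35, 36, 71], 'count': 2}
After line 3 (count = len(items) = 3): data = {'items': [35, 36, 71], 'count': 3}

{'items': [35, 36, 71], 'count': 3}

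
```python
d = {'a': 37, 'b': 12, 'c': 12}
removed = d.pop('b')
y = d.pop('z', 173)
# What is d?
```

After line 1: d = {'a': 37, 'b': 12, 'c': 12}
After line 2 (pop 'b' returns 12): d = {'a': 37, 'c': 12}, removed = 12
After line 3 (pop 'z' missing, returns default 173): d = {'a': 37, 'c': 12}, y = 173

{'a': 37, 'c': 12}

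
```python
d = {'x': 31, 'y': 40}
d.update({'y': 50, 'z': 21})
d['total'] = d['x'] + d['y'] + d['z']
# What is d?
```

After line 1: d = {'x': 31, 'y': 40}
After line 2 (y overwritten, z added): d = {'x': 31, 'y': 50, 'z': 21}
After line 3 (total = 31 + 50 + 21 = 102): d = {'x': 31, 'y': 50, 'z': 21, 'total': 102}

{'x': 31, 'y': 50, 'z': 21, 'total': 102}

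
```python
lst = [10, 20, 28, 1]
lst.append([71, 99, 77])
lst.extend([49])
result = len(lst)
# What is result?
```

After line 1: lst = [10, 20, 28, 1]
After line 2 (append adds [71, 99, 77] as single element): lst = [10, 20, 28, 1, [71, 99, 77]]
After line 3 (extend unpacks [49], adds 49): lst = [10, 20, 28, 1, [71, 99, 77], 49]
After line 4: result = len(lst) = 6

6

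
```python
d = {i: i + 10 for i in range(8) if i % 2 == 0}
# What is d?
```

{0: 10, 2: 12, 4: 14, 6: 16}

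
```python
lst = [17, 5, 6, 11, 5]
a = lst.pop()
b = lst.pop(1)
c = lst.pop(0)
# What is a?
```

After line 1: lst = [17, 5, 6, 11, 5]
After line 2 (pop() -> a = 5): lst = [17, 5, 6, 11]
After line 3 (pop(1) -> b = 5): lst = [17, 6, 11]
After line 4 (pop(0) -> c = 17): lst = [6, 11]

5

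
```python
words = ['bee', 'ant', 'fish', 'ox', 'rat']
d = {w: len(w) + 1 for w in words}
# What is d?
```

{'bee': 4, 'ant': 4, 'fish': 5, 'ox': 3, 'rat': 4}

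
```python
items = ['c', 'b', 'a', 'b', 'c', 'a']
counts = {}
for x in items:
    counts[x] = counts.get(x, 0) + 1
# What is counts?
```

Initial: counts = {}, items = ['c', 'b', 'a', 'b', 'c', 'a']
See 'c': counts = {'c': 1}
See 'b': counts = {'c': 1, 'b': 1}
See 'a': counts = {'c': 1, 'b': 1, 'a': 1}
See 'b': counts = {'c': 1, 'b': 2, 'a': 1}
See 'c': counts = {'c': 2, 'b': 2, 'a': 1}
See 'a': counts = {'c': 2, 'b': 2, 'a': 2}

{'c': 2, 'b': 2, 'a': 2}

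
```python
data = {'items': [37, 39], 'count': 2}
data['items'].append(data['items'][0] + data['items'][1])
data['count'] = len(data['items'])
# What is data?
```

After line 1: data = {'items': [37, 39], 'count': 2}
After line 2 (append 37 + 39 = 76): data = {'items': [37, 39, 76], 'count': 2}
After line 3 (count = len(items) = 3): data = {'items': [37, 39, 76], 'count': 3}

{'items': [37, 39, 76], 'count': 3}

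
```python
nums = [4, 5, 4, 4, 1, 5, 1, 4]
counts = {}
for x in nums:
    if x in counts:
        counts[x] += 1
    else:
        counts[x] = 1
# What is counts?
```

Initial: counts = {}, nums = [4, 5, 4, 4, 1, 5, 1, 4]
See 4: counts = {4: 1}
See 5: counts = {4: 1, 5: 1}
See 4: counts = {4: 2, 5: 1}
See 4: counts = {4: 3, 5: 1}
See 1: counts = {4: 3, 5: 1, 1: 1}
See 5: counts = {4: 3, 5: 2, 1: 1}
See 1: counts = {4: 3, 5: 2, 1: 2}
See 4: counts = {4: 4, 5: 2, 1: 2}

{4: 4, 5: 2, 1: 2}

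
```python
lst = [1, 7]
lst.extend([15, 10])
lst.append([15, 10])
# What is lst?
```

After line 1: lst = [1, 7]
After line 2 (extend unpacks [15, 10]): lst = [1, 7, 15, 10]
After line 3 (append adds [15, 10] as single element): lst = [1, 7, 15, 10, [15, 10]]

[1, 7, 15, 10, [15, 10]]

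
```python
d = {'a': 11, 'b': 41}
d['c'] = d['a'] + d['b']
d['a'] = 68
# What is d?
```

After line 1: d = {'a': 11, 'b': 41}
After line 2 (d['c'] = 11 + 41): d = {'a': 11, 'b': 41, 'c': 52}
After line 3: d = {'a': 68, 'b': 41, 'c': 52}

{'a': 68, 'b': 41, 'c': 52}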